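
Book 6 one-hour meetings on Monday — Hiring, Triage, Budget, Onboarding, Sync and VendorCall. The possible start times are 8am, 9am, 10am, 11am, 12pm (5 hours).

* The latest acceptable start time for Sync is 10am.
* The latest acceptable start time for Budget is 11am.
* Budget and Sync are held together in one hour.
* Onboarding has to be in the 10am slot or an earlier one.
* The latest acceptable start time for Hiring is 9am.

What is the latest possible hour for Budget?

10am

Budget's own window allows nothing later than 11am; Budget must be in the same hour as Sync, which can't be after 10am, so Budget is at most 10am.
Budget at 10am is achievable: VendorCall in 8am; Hiring in 8am; Budget in 10am; Triage in 8am; Sync in 10am; Onboarding in 8am.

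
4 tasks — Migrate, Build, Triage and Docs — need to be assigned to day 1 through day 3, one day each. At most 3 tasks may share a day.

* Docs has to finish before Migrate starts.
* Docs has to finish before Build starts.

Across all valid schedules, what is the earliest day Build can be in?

day 2

Precedence pushes Build to at least day 2.
Build at day 2 is achievable: Build -> day 2; Migrate -> day 2; Triage -> day 1; Docs -> day 1.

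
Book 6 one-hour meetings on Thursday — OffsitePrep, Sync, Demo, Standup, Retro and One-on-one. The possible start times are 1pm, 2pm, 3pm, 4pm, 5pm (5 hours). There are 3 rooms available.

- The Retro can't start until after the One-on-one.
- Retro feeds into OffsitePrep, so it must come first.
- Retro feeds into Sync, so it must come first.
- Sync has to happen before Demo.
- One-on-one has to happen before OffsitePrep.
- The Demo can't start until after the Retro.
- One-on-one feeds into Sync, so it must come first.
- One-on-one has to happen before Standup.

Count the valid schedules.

Splitting on OffsitePrep: it can be 3pm (12), 4pm (19), 5pm (19). Listing each branch's schedules as (Sync, Demo, Standup, Retro, One-on-one):
OffsitePrep=3pm: (3pm,4pm,2pm,2pm,1pm) (3pm,4pm,3pm,2pm,1pm) (3pm,4pm,4pm,2pm,1pm) (3pm,4pm,5pm,2pm,1pm) (3pm,5pm,2pm,2pm,1pm) (3pm,5pm,3pm,2pm,1pm) (3pm,5pm,4pm,2pm,1pm) (3pm,5pm,5pm,2pm,1pm) (4pm,5pm,2pm,2pm,1pm) (4pm,5pm,3pm,2pm,1pm) (4pm,5pm,4pm,2pm,1pm) (4pm,5pm,5pm,2pm,1pm) — 12.
OffsitePrep=4pm: (3pm,4pm,2pm,2pm,1pm) (3pm,4pm,3pm,2pm,1pm) (3pm,4pm,4pm,2pm,1pm) (3pm,4pm,5pm,2pm,1pm) (3pm,5pm,2pm,2pm,1pm) (3pm,5pm,3pm,2pm,1pm) (3pm,5pm,4pm,2pm,1pm) (3pm,5pm,5pm,2pm,1pm) (4pm,5pm,2pm,2pm,1pm) (4pm,5pm,2pm,3pm,1pm) (4pm,5pm,3pm,2pm,1pm) (4pm,5pm,3pm,3pm,1pm) (4pm,5pm,3pm,3pm,2pm) (4pm,5pm,4pm,2pm,1pm) (4pm,5pm,4pm,3pm,1pm) (4pm,5pm,4pm,3pm,2pm) (4pm,5pm,5pm,2pm,1pm) (4pm,5pm,5pm,3pm,1pm) (4pm,5pm,5pm,3pm,2pm) — 19.
OffsitePrep=5pm: (3pm,4pm,2pm,2pm,1pm) (3pm,4pm,3pm,2pm,1pm) (3pm,4pm,4pm,2pm,1pm) (3pm,4pm,5pm,2pm,1pm) (3pm,5pm,2pm,2pm,1pm) (3pm,5pm,3pm,2pm,1pm) (3pm,5pm,4pm,2pm,1pm) (3pm,5pm,5pm,2pm,1pm) (4pm,5pm,2pm,2pm,1pm) (4pm,5pm,2pm,3pm,1pm) (4pm,5pm,3pm,2pm,1pm) (4pm,5pm,3pm,3pm,1pm) (4pm,5pm,3pm,3pm,2pm) (4pm,5pm,4pm,2pm,1pm) (4pm,5pm,4pm,3pm,1pm) (4pm,5pm,4pm,3pm,2pm) (4pm,5pm,5pm,2pm,1pm) (4pm,5pm,5pm,3pm,1pm) (4pm,5pm,5pm,3pm,2pm) — 19.
Summing: 12 + 19 + 19 = 50.

50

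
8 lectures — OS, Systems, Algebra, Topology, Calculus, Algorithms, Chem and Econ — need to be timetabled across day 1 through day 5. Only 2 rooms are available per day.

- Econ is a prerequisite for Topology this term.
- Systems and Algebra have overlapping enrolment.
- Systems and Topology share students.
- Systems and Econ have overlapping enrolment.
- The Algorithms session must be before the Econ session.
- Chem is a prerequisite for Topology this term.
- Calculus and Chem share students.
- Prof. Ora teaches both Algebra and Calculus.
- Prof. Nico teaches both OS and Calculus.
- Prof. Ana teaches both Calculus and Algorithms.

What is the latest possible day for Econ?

day 4

Precedence pushes Econ to at least day 2; downstream work caps Econ at day 4.
Econ at day 4 is achievable: Algebra in day 3; OS in day 2; Systems in day 2; Topology in day 5; Calculus in day 4; Algorithms in day 1; Econ in day 4; Chem in day 1.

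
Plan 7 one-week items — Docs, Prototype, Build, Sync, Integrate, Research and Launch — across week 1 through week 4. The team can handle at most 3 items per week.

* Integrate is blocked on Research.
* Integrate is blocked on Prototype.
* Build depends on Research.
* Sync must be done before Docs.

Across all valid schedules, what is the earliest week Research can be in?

Downstream work caps Research at week 3.
Research at week 1 is achievable: Launch in week 3; Docs in week 2; Research in week 1; Integrate in week 2; Prototype in week 1; Build in week 2; Sync in week 1.

week 1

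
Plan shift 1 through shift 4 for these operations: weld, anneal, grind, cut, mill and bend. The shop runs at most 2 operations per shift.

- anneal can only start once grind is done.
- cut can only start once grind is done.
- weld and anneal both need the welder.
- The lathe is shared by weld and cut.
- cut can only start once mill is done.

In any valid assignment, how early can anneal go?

shift 2

Precedence pushes anneal to at least shift 2.
anneal at shift 2 is achievable: grind -> shift 1, weld -> shift 3, cut -> shift 2, bend -> shift 3, anneal -> shift 2, mill -> shift 1.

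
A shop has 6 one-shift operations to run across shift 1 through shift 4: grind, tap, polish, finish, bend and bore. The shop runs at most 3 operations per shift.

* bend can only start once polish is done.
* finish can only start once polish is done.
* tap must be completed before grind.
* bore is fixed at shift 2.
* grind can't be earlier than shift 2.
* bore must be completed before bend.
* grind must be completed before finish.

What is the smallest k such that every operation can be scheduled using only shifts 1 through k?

The precedence chain requires at least 3 distinct shifts.
With at most 3 per shift and 6 operations, at least 2 shifts are needed.
3 works (last occupied shift: shift 3): for example bend in shift 3, finish in shift 3, bore in shift 2, polish in shift 1, tap in shift 1, grind in shift 2.

3 shifts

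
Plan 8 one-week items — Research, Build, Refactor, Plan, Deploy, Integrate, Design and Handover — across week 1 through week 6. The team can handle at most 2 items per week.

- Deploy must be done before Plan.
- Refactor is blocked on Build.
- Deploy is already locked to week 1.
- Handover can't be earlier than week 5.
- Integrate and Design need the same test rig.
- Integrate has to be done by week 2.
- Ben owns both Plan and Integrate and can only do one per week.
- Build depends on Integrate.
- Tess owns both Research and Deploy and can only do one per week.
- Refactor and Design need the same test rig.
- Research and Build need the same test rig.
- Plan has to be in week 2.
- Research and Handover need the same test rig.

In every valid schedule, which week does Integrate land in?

Integrate's window is week 1–week 2.
Plan is fixed at week 2, and Integrate can't share a week with Plan.
So Integrate must be week 1.

week 1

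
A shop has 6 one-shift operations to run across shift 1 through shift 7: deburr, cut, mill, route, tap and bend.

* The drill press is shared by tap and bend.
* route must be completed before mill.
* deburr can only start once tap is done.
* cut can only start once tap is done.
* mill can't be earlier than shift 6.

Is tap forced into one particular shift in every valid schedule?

tap can be shift 1 (e.g. tap -> shift 1; deburr -> shift 2; mill -> shift 6; route -> shift 1; cut -> shift 2; bend -> shift 2) or shift 2 (e.g. tap=shift 2; bend=shift 1; route=shift 1; cut=shift 3; mill=shift 6; deburr=shift 3).

No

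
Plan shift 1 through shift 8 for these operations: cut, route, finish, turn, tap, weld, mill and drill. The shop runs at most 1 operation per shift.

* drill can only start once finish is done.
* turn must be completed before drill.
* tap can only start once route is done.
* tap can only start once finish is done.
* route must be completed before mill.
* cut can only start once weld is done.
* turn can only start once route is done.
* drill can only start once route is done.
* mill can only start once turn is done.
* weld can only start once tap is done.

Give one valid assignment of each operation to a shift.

mill=shift 7; turn=shift 2; weld=shift 6; route=shift 1; cut=shift 8; drill=shift 5; tap=shift 4; finish=shift 3

Checking: finish(shift 3) before drill(shift 5); finish(shift 3) before tap(shift 4); tap(shift 4) before weld(shift 6); route(shift 1) before turn(shift 2); route(shift 1) before mill(shift 7); turn(shift 2) before drill(shift 5); weld(shift 6) before cut(shift 8); route(shift 1) before tap(shift 4); turn(shift 2) before mill(shift 7); route(shift 1) before drill(shift 5); max 1 per shift (cap 1).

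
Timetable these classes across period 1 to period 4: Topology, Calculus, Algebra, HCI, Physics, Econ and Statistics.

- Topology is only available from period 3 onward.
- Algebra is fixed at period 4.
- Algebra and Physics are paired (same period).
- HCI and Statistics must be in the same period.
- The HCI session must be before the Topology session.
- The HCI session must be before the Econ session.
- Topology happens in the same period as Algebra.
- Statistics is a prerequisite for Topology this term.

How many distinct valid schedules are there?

Splitting on Calculus: it can be period 1 (6), period 2 (6), period 3 (6), period 4 (6). Listing each branch's schedules as (Topology, Algebra, HCI, Physics, Econ, Statistics) by period number:
Calculus=period 1: (4,4,1,4,2,1) (4,4,1,4,3,1) (4,4,1,4,4,1) (4,4,2,4,3,2) (4,4,2,4,4,2) (4,4,3,4,4,3) — 6.
Calculus=period 2: (4,4,1,4,2,1) (4,4,1,4,3,1) (4,4,1,4,4,1) (4,4,2,4,3,2) (4,4,2,4,4,2) (4,4,3,4,4,3) — 6.
Calculus=period 3: (4,4,1,4,2,1) (4,4,1,4,3,1) (4,4,1,4,4,1) (4,4,2,4,3,2) (4,4,2,4,4,2) (4,4,3,4,4,3) — 6.
Calculus=period 4: (4,4,1,4,2,1) (4,4,1,4,3,1) (4,4,1,4,4,1) (4,4,2,4,3,2) (4,4,2,4,4,2) (4,4,3,4,4,3) — 6.
Summing: 6 + 6 + 6 + 6 = 24.

24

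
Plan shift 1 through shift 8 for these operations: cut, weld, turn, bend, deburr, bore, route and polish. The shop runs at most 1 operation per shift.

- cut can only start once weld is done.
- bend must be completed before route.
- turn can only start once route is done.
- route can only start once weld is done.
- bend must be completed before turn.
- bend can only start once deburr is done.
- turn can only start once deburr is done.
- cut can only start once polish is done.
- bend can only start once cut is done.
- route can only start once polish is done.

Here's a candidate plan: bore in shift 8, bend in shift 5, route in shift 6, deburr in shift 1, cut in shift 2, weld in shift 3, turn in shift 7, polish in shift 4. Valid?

bend must be completed before route — holds.
turn can only start once route is done — holds.
route can only start once polish is done — holds.
bend must be completed before turn — holds.
turn can only start once deburr is done — holds.
bend can only start once cut is done — holds.
route can only start once weld is done — holds.
cut can only start once polish is done — violated.
bend can only start once deburr is done — holds.
The shop runs at most 1 operation per shift — holds.
cut can only start once weld is done — violated.

No. cut can only start once polish is done is not satisfied.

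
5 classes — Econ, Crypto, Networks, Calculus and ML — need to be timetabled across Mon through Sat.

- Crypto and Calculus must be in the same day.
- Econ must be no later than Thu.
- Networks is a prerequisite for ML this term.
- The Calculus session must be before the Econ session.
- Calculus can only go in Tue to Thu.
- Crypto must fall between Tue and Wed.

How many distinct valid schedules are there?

Splitting on Econ: it can be Wed (15), Thu (30). Listing each branch's schedules as (Crypto, Networks, Calculus, ML):
Econ=Wed: (Tue,Mon,Tue,Tue) (Tue,Mon,Tue,Wed) (Tue,Mon,Tue,Thu) (Tue,Mon,Tue,Fri) (Tue,Mon,Tue,Sat) (Tue,Tue,Tue,Wed) (Tue,Tue,Tue,Thu) (Tue,Tue,Tue,Fri) (Tue,Tue,Tue,Sat) (Tue,Wed,Tue,Thu) (Tue,Wed,Tue,Fri) (Tue,Wed,Tue,Sat) (Tue,Thu,Tue,Fri) (Tue,Thu,Tue,Sat) (Tue,Fri,Tue,Sat) — 15.
Econ=Thu: (Tue,Mon,Tue,Tue) (Tue,Mon,Tue,Wed) (Tue,Mon,Tue,Thu) (Tue,Mon,Tue,Fri) (Tue,Mon,Tue,Sat) (Tue,Tue,Tue,Wed) (Tue,Tue,Tue,Thu) (Tue,Tue,Tue,Fri) (Tue,Tue,Tue,Sat) (Tue,Wed,Tue,Thu) (Tue,Wed,Tue,Fri) (Tue,Wed,Tue,Sat) (Tue,Thu,Tue,Fri) (Tue,Thu,Tue,Sat) (Tue,Fri,Tue,Sat) (Wed,Mon,Wed,Tue) (Wed,Mon,Wed,Wed) (Wed,Mon,Wed,Thu) (Wed,Mon,Wed,Fri) (Wed,Mon,Wed,Sat) (Wed,Tue,Wed,Wed) (Wed,Tue,Wed,Thu) (Wed,Tue,Wed,Fri) (Wed,Tue,Wed,Sat) (Wed,Wed,Wed,Thu) (Wed,Wed,Wed,Fri) (Wed,Wed,Wed,Sat) (Wed,Thu,Wed,Fri) (Wed,Thu,Wed,Sat) (Wed,Fri,Wed,Sat) — 30.
Summing: 15 + 30 = 45.

45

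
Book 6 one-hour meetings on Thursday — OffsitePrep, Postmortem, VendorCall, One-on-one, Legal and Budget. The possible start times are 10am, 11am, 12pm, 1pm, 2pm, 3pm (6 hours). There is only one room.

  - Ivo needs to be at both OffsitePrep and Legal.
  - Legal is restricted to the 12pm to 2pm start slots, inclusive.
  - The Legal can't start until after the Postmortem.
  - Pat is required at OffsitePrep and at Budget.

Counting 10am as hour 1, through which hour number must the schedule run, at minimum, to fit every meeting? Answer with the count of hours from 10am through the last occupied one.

The precedence chain requires at least 2 distinct hours.
With at most 1 per hour and 6 meetings, at least 6 hours are needed.
Legal can't be placed before 12pm — that is hour 3 counting from 10am — so the schedule must run through at least 3 hours.
6 works (last occupied hour: 3pm): for example Postmortem -> 10am, VendorCall -> 1pm, OffsitePrep -> 11am, One-on-one -> 2pm, Legal -> 12pm, Budget -> 3pm.

6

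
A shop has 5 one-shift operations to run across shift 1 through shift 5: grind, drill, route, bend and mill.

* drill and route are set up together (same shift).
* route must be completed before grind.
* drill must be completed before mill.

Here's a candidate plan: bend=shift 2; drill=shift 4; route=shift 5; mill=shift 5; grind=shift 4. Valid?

Invalid. route must be completed before grind.

drill must be completed before mill — holds.
route must be completed before grind — violated.
drill and route are set up together (same shift) — violated.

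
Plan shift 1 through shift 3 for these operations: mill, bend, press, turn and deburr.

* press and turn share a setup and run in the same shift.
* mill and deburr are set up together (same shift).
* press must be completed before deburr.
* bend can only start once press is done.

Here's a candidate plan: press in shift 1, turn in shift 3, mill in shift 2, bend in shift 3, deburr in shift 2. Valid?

Invalid. press and turn share a setup and run in the same shift.

mill and deburr are set up together (same shift) — holds.
press must be completed before deburr — holds.
bend can only start once press is done — holds.
press and turn share a setup and run in the same shift — violated.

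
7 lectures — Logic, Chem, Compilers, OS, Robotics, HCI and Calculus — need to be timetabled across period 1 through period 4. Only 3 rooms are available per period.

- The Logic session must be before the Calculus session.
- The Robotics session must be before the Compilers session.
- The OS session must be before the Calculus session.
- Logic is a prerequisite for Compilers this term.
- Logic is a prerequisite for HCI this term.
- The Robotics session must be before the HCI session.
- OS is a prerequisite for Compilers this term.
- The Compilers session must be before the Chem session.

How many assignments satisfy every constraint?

59

Splitting on Logic: it can be period 1 (43), period 2 (16). Listing each branch's schedules as (Chem, Compilers, OS, Robotics, HCI, Calculus) by period number:
Logic=period 1: (3,2,1,1,2,2) (3,2,1,1,2,3) (3,2,1,1,2,4) (3,2,1,1,3,2) (3,2,1,1,3,3) (3,2,1,1,3,4) (3,2,1,1,4,2) (3,2,1,1,4,3) (3,2,1,1,4,4) (4,2,1,1,2,2) (4,2,1,1,2,3) (4,2,1,1,2,4) (4,2,1,1,3,2) (4,2,1,1,3,3) (4,2,1,1,3,4) (4,2,1,1,4,2) (4,2,1,1,4,3) (4,2,1,1,4,4) (4,3,1,1,2,2) (4,3,1,1,2,3) (4,3,1,1,2,4) (4,3,1,1,3,2) (4,3,1,1,3,3) (4,3,1,1,3,4) (4,3,1,1,4,2) (4,3,1,1,4,3) (4,3,1,1,4,4) (4,3,1,2,3,2) (4,3,1,2,3,3) (4,3,1,2,3,4) (4,3,1,2,4,2) (4,3,1,2,4,3) (4,3,1,2,4,4) (4,3,2,1,2,3) (4,3,2,1,2,4) (4,3,2,1,3,3) (4,3,2,1,3,4) (4,3,2,1,4,3) (4,3,2,1,4,4) (4,3,2,2,3,3) (4,3,2,2,3,4) (4,3,2,2,4,3) (4,3,2,2,4,4) — 43.
Logic=period 2: (4,3,1,1,3,3) (4,3,1,1,3,4) (4,3,1,1,4,3) (4,3,1,1,4,4) (4,3,1,2,3,3) (4,3,1,2,3,4) (4,3,1,2,4,3) (4,3,1,2,4,4) (4,3,2,1,3,3) (4,3,2,1,3,4) (4,3,2,1,4,3) (4,3,2,1,4,4) (4,3,2,2,3,3) (4,3,2,2,3,4) (4,3,2,2,4,3) (4,3,2,2,4,4) — 16.
Summing: 43 + 16 = 59.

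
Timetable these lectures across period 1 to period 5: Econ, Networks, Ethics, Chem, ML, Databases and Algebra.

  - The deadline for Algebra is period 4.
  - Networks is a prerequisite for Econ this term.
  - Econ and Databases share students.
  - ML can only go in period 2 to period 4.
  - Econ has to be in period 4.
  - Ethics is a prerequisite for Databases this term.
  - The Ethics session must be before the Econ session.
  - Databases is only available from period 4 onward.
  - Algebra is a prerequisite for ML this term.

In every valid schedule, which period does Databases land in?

Databases's window is period 4–period 5.
Econ is fixed at period 4, and Databases can't share a period with Econ.
So Databases must be period 5.

period 5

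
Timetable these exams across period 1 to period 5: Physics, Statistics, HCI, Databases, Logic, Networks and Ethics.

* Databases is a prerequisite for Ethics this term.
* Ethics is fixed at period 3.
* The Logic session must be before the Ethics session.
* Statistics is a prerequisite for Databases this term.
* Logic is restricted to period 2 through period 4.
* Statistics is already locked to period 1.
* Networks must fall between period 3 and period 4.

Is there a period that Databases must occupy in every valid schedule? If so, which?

period 2

Statistics is fixed at period 1 and must come before Databases, so Databases is at least period 2.
Ethics is fixed at period 3 and must come after Databases, so Databases is at most period 2.
So Databases must be period 2.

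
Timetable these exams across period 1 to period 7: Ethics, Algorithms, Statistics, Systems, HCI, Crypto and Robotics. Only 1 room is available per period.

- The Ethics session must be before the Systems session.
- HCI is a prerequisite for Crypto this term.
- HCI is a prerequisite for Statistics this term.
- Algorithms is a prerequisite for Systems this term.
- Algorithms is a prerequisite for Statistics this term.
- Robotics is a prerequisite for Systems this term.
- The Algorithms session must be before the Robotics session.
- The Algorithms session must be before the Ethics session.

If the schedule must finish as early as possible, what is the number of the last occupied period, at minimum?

The precedence chain requires at least 3 distinct periods.
With at most 1 per period and 7 exams, at least 7 periods are needed.
7 works (last occupied period: period 7): for example Ethics in period 2; HCI in period 5; Systems in period 4; Crypto in period 7; Algorithms in period 1; Robotics in period 3; Statistics in period 6.

7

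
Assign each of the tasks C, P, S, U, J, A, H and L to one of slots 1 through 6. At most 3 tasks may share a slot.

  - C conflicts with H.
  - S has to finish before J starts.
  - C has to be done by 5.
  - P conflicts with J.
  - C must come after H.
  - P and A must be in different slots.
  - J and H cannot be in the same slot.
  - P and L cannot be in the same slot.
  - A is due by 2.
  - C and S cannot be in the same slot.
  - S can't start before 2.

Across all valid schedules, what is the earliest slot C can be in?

2

Precedence pushes C to at least 2; C's own window allows nothing later than 5.
C at 2 is achievable: A -> 1; P -> 2; L -> 3; S -> 3; H -> 1; C -> 2; J -> 4; U -> 1.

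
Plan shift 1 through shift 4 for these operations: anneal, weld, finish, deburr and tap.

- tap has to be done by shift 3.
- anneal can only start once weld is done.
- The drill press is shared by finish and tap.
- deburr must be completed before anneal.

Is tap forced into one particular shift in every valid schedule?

No

tap can be shift 1 (e.g. anneal -> shift 2; deburr -> shift 1; finish -> shift 2; weld -> shift 1; tap -> shift 1) or shift 2 (e.g. finish in shift 1; tap in shift 2; weld in shift 1; deburr in shift 1; anneal in shift 2).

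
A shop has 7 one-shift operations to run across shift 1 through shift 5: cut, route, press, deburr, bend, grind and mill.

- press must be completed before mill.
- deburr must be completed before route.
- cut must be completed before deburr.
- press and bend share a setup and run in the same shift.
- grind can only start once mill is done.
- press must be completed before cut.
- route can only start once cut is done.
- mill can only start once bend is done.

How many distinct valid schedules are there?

Splitting on cut: it can be shift 2 (18), shift 3 (9). Listing each branch's schedules as (route, press, deburr, bend, grind, mill) by shift number:
cut=shift 2: (4,1,3,1,3,2) (4,1,3,1,4,2) (4,1,3,1,4,3) (4,1,3,1,5,2) (4,1,3,1,5,3) (4,1,3,1,5,4) (5,1,3,1,3,2) (5,1,3,1,4,2) (5,1,3,1,4,3) (5,1,3,1,5,2) (5,1,3,1,5,3) (5,1,3,1,5,4) (5,1,4,1,3,2) (5,1,4,1,4,2) (5,1,4,1,4,3) (5,1,4,1,5,2) (5,1,4,1,5,3) (5,1,4,1,5,4) — 18.
cut=shift 3: (5,1,4,1,3,2) (5,1,4,1,4,2) (5,1,4,1,4,3) (5,1,4,1,5,2) (5,1,4,1,5,3) (5,1,4,1,5,4) (5,2,4,2,4,3) (5,2,4,2,5,3) (5,2,4,2,5,4) — 9.
Summing: 18 + 9 = 27.

27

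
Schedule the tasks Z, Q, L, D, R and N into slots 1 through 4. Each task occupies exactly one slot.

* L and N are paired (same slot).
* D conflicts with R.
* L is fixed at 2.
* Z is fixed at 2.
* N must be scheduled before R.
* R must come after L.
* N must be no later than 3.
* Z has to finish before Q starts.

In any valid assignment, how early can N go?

N must be in the same slot as L, which can't be before 2, so N is at least 2; N's own window allows nothing later than 3; N must be in the same slot as L, which can't be after 2, so N is at most 2.
N at 2 is achievable: R -> 3, D -> 1, N -> 2, Z -> 2, L -> 2, Q -> 3.

2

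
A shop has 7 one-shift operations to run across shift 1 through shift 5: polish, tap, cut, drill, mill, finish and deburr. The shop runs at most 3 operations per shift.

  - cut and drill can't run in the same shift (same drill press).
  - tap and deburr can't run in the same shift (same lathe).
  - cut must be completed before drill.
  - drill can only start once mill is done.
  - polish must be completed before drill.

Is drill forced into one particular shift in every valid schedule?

No

drill can be shift 2 (e.g. finish in shift 2, mill in shift 1, tap in shift 2, cut in shift 1, deburr in shift 3, polish in shift 1, drill in shift 2) or shift 3 (e.g. cut in shift 1; polish in shift 1; deburr in shift 3; finish in shift 2; drill in shift 3; mill in shift 1; tap in shift 2).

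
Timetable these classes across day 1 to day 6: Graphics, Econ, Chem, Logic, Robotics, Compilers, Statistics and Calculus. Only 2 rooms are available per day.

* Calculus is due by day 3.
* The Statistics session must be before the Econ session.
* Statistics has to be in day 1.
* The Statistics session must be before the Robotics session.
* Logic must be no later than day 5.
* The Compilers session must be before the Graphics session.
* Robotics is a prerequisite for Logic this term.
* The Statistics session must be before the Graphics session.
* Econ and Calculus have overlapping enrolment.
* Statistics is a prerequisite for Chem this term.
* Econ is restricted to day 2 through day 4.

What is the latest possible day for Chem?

day 6

Precedence pushes Chem to at least day 2.
Chem at day 6 is achievable: Chem=day 6; Econ=day 2; Calculus=day 1; Graphics=day 4; Compilers=day 3; Logic=day 3; Statistics=day 1; Robotics=day 2.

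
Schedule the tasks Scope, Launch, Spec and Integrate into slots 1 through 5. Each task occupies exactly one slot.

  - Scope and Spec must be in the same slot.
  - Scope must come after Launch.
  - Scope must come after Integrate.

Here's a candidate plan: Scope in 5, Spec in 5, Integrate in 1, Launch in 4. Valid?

Yes, all constraints hold

Scope and Spec must be in the same slot — holds.
Scope must come after Integrate — holds.
Scope must come after Launch — holds.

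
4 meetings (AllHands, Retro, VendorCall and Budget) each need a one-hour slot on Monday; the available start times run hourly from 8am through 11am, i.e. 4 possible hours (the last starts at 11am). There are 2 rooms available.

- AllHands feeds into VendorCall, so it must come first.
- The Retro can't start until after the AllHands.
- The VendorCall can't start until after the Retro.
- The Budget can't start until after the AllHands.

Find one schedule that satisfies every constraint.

Retro in 9am; Budget in 9am; AllHands in 8am; VendorCall in 10am

Checking: AllHands(8am) before Budget(9am); Retro(9am) before VendorCall(10am); AllHands(8am) before VendorCall(10am); AllHands(8am) before Retro(9am); max 2 per hour (cap 2).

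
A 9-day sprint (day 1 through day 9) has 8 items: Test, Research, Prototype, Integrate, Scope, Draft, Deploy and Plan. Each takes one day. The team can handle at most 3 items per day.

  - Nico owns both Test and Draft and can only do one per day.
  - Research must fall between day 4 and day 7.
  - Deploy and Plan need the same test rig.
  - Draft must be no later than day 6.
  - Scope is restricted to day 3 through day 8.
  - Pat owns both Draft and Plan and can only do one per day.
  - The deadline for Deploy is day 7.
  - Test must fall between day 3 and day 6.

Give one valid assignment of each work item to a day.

Scope in day 3, Deploy in day 1, Test in day 3, Research in day 4, Draft in day 1, Plan in day 2, Prototype in day 1, Integrate in day 2

Checking: Draft(day 1) != Plan(day 2); Deploy(day 1) != Plan(day 2); Test(day 3) != Draft(day 1); Research=day 4 in [day 4,day 7]; Test=day 3 in [day 3,day 6]; Draft=day 1 in [day 1,day 6]; Scope=day 3 in [day 3,day 8]; Deploy=day 1 in [day 1,day 7]; max 3 per day (cap 3).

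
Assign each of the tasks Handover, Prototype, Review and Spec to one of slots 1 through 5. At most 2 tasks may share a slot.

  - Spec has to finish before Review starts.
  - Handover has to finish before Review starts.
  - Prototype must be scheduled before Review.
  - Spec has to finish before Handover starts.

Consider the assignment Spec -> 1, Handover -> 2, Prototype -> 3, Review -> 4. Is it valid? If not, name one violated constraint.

Spec has to finish before Handover starts — holds.
Spec has to finish before Review starts — holds.
Prototype must be scheduled before Review — holds.
At most 2 tasks may share a slot — holds.
Handover has to finish before Review starts — holds.

Yes, all constraints hold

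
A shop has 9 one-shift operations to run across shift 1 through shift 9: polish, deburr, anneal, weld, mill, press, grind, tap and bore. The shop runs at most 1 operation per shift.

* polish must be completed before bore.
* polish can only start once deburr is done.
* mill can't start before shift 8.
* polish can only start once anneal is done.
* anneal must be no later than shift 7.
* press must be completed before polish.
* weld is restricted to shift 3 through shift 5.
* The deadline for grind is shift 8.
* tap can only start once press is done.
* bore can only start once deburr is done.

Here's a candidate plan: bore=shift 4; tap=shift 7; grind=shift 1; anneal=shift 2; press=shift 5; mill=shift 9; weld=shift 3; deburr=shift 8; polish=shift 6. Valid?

No — it violates: bore can only start once deburr is done

press must be completed before polish — holds.
weld is restricted to shift 3 through shift 5 — holds.
mill can't start before shift 8 — holds.
bore can only start once deburr is done — violated.
polish can only start once deburr is done — violated.
anneal must be no later than shift 7 — holds.
The shop runs at most 1 operation per shift — holds.
polish can only start once anneal is done — holds.
The deadline for grind is shift 8 — holds.
tap can only start once press is done — holds.
polish must be completed before bore — violated.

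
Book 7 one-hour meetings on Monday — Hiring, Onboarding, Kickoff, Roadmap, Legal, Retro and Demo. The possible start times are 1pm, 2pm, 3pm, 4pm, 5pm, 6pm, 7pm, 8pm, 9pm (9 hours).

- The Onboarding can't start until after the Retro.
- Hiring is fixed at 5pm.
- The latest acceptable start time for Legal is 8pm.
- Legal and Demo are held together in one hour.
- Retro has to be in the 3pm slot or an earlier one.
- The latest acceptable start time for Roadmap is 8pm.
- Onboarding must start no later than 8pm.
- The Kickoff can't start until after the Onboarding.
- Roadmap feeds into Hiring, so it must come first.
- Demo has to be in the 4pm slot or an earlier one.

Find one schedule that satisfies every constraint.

Retro -> 1pm, Demo -> 1pm, Legal -> 1pm, Hiring -> 5pm, Onboarding -> 2pm, Kickoff -> 3pm, Roadmap -> 1pm

Checking: Onboarding(2pm) before Kickoff(3pm); Roadmap(1pm) before Hiring(5pm); Retro(1pm) before Onboarding(2pm); Legal = Demo = 1pm; Demo=1pm in [1pm,4pm]; Legal=1pm in [1pm,8pm]; Roadmap=1pm in [1pm,8pm]; Onboarding=2pm in [1pm,8pm]; Retro=1pm in [1pm,3pm]; Hiring=5pm in [5pm,5pm].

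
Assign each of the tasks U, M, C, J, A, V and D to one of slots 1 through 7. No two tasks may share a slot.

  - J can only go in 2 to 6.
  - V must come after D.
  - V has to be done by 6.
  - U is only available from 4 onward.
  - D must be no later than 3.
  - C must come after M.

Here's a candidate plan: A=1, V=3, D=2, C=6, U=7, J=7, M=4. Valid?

No two tasks may share a slot — violated.
J can only go in 2 to 6 — violated.
C must come after M — holds.
V has to be done by 6 — holds.
U is only available from 4 onward — holds.
V must come after D — holds.
D must be no later than 3 — holds.

No. J can only go in 2 to 6 is not satisfied.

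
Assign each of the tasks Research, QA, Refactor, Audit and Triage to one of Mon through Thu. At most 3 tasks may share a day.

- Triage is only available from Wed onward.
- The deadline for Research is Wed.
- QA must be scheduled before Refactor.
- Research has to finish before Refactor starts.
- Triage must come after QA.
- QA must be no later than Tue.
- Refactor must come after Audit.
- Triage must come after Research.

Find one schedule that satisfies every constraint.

Triage -> Wed, Audit -> Mon, Refactor -> Tue, Research -> Mon, QA -> Mon

Checking: QA(Mon) before Triage(Wed); Research(Mon) before Refactor(Tue); Research(Mon) before Triage(Wed); Audit(Mon) before Refactor(Tue); QA(Mon) before Refactor(Tue); QA=Mon in [Mon,Tue]; Triage=Wed in [Wed,Thu]; Research=Mon in [Mon,Wed]; max 3 per day (cap 3).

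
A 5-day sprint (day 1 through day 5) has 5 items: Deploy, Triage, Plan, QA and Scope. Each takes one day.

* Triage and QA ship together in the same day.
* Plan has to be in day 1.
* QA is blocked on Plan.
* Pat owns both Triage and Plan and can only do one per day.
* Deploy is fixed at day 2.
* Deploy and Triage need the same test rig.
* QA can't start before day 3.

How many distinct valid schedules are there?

15

Splitting on Triage: it can be day 3 (5), day 4 (5), day 5 (5). Listing each branch's schedules as (Deploy, Plan, QA, Scope) by day number:
Triage=day 3: (2,1,3,1) (2,1,3,2) (2,1,3,3) (2,1,3,4) (2,1,3,5) — 5.
Triage=day 4: (2,1,4,1) (2,1,4,2) (2,1,4,3) (2,1,4,4) (2,1,4,5) — 5.
Triage=day 5: (2,1,5,1) (2,1,5,2) (2,1,5,3) (2,1,5,4) (2,1,5,5) — 5.
Summing: 5 + 5 + 5 = 15.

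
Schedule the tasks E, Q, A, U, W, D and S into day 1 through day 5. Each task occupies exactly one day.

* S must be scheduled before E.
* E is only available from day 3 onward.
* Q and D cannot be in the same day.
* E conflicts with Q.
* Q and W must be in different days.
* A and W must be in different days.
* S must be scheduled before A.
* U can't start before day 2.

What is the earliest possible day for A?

day 2

Precedence pushes A to at least day 2.
A at day 2 is achievable: E in day 3, W in day 3, Q in day 1, U in day 2, D in day 2, S in day 1, A in day 2.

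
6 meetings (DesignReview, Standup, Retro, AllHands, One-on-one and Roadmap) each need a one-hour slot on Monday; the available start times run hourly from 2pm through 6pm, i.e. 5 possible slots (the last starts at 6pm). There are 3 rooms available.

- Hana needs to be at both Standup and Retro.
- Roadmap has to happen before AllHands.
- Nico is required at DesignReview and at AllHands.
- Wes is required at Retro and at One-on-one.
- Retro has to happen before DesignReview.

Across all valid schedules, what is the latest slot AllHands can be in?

6pm

Precedence pushes AllHands to at least 3pm.
AllHands at 6pm is achievable: Roadmap -> 2pm, One-on-one -> 3pm, Standup -> 3pm, DesignReview -> 3pm, AllHands -> 6pm, Retro -> 2pm.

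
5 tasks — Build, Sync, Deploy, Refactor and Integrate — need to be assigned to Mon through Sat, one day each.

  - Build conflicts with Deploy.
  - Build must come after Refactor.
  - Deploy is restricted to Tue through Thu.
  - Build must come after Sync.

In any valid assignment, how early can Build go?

Precedence pushes Build to at least Tue.
Build at Tue is achievable: Build -> Tue, Refactor -> Mon, Integrate -> Mon, Deploy -> Wed, Sync -> Mon.

Tue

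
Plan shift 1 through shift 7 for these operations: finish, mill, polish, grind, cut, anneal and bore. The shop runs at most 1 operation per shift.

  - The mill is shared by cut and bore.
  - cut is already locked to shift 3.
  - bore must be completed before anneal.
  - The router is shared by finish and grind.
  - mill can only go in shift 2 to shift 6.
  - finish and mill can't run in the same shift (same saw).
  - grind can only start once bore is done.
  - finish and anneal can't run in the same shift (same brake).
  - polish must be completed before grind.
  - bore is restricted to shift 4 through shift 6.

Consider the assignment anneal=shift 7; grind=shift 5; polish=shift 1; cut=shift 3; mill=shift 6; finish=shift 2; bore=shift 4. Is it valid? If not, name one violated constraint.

Valid

mill can only go in shift 2 to shift 6 — holds.
grind can only start once bore is done — holds.
polish must be completed before grind — holds.
bore must be completed before anneal — holds.
cut is already locked to shift 3 — holds.
finish and mill can't run in the same shift (same saw) — holds.
finish and anneal can't run in the same shift (same brake) — holds.
The mill is shared by cut and bore — holds.
bore is restricted to shift 4 through shift 6 — holds.
The shop runs at most 1 operation per shift — holds.
The router is shared by finish and grind — holds.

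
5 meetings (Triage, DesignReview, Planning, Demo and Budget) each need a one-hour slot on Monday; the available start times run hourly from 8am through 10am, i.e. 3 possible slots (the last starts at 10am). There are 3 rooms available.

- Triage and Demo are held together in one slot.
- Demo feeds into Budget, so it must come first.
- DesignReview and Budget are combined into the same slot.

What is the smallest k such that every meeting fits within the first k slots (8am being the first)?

The precedence chain requires at least 2 distinct slots.
With at most 3 per slot and 5 meetings, at least 2 slots are needed.
2 works (last occupied slot: 9am): for example Triage=8am, Budget=9am, Planning=8am, DesignReview=9am, Demo=8am.

2 slots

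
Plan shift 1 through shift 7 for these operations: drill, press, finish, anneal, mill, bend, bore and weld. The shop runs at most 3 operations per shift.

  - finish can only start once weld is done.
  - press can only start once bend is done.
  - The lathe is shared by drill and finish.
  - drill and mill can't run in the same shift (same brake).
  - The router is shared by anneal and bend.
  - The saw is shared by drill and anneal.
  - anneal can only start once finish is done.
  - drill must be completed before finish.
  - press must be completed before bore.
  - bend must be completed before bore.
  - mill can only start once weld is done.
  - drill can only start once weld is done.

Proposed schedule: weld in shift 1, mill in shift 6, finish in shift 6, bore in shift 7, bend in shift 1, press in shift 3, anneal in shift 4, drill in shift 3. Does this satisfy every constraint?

Invalid. anneal can only start once finish is done.

finish can only start once weld is done — holds.
press must be completed before bore — holds.
drill and mill can't run in the same shift (same brake) — holds.
The shop runs at most 3 operations per shift — holds.
anneal can only start once finish is done — violated.
The lathe is shared by drill and finish — holds.
drill can only start once weld is done — holds.
drill must be completed before finish — holds.
bend must be completed before bore — holds.
mill can only start once weld is done — holds.
The saw is shared by drill and anneal — holds.
press can only start once bend is done — holds.
The router is shared by anneal and bend — holds.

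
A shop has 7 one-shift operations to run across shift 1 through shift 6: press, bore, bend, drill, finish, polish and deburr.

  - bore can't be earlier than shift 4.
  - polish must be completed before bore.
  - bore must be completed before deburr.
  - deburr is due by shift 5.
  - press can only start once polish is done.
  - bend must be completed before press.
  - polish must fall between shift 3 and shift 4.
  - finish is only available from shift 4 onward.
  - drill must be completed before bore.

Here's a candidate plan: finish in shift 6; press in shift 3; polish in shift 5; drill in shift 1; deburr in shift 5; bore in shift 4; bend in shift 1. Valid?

Invalid. press can only start once polish is done.

bore can't be earlier than shift 4 — holds.
bore must be completed before deburr — holds.
polish must be completed before bore — violated.
bend must be completed before press — holds.
drill must be completed before bore — holds.
press can only start once polish is done — violated.
polish must fall between shift 3 and shift 4 — violated.
deburr is due by shift 5 — holds.
finish is only available from shift 4 onward — holds.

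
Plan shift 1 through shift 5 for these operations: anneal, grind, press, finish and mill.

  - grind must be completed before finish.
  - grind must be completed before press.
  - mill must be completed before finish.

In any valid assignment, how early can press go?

shift 2

Precedence pushes press to at least shift 2.
press at shift 2 is achievable: mill in shift 1, anneal in shift 1, finish in shift 2, grind in shift 1, press in shift 2.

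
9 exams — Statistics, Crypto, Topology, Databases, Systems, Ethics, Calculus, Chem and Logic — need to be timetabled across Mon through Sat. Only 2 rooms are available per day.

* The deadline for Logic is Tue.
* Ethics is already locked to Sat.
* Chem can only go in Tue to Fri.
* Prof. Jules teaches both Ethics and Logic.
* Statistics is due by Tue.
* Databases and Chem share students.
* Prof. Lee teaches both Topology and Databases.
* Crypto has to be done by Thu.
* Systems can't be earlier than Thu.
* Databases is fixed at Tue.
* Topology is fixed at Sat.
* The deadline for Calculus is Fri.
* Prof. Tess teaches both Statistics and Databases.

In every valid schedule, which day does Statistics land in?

Mon

Statistics's window is Mon–Tue.
Databases is fixed at Tue, and Statistics can't share a day with Databases.
So Statistics must be Mon.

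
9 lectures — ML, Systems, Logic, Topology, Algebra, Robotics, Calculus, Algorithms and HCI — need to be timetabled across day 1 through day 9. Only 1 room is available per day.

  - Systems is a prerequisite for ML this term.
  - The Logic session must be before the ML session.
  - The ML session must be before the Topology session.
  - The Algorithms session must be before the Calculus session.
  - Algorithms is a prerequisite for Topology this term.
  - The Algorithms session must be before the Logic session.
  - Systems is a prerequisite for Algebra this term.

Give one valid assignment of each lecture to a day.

Topology -> day 5; Calculus -> day 7; HCI -> day 9; Robotics -> day 8; Algorithms -> day 1; Algebra -> day 6; Systems -> day 2; Logic -> day 3; ML -> day 4

Checking: Algorithms(day 1) before Calculus(day 7); Systems(day 2) before ML(day 4); Algorithms(day 1) before Logic(day 3); Logic(day 3) before ML(day 4); Algorithms(day 1) before Topology(day 5); ML(day 4) before Topology(day 5); Systems(day 2) before Algebra(day 6); max 1 per day (cap 1).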